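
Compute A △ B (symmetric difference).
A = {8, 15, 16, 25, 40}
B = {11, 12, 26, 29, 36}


Set A = {8, 15, 16, 25, 40}
Set B = {11, 12, 26, 29, 36}
A △ B = (A \ B) ∪ (B \ A)
Elements in A but not B: {8, 15, 16, 25, 40}
Elements in B but not A: {11, 12, 26, 29, 36}
A △ B = {8, 11, 12, 15, 16, 25, 26, 29, 36, 40}

{8, 11, 12, 15, 16, 25, 26, 29, 36, 40}


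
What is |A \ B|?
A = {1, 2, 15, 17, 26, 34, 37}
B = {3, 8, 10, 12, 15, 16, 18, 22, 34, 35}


Set A = {1, 2, 15, 17, 26, 34, 37}
Set B = {3, 8, 10, 12, 15, 16, 18, 22, 34, 35}
A \ B = {1, 2, 17, 26, 37}
|A \ B| = 5

5


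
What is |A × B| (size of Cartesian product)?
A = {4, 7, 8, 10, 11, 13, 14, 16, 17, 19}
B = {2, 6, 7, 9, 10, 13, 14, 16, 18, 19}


Set A = {4, 7, 8, 10, 11, 13, 14, 16, 17, 19} has 10 elements.
Set B = {2, 6, 7, 9, 10, 13, 14, 16, 18, 19} has 10 elements.
|A × B| = |A| × |B| = 10 × 10 = 100

100


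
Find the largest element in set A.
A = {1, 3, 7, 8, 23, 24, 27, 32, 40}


Set A = {1, 3, 7, 8, 23, 24, 27, 32, 40}
Elements in ascending order: 1, 3, 7, 8, 23, 24, 27, 32, 40
The largest element is 40.

40


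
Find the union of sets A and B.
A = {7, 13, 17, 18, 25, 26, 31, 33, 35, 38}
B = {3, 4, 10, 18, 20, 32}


Set A = {7, 13, 17, 18, 25, 26, 31, 33, 35, 38}
Set B = {3, 4, 10, 18, 20, 32}
A ∪ B includes all elements in either set.
Elements from A: {7, 13, 17, 18, 25, 26, 31, 33, 35, 38}
Elements from B not already included: {3, 4, 10, 20, 32}
A ∪ B = {3, 4, 7, 10, 13, 17, 18, 20, 25, 26, 31, 32, 33, 35, 38}

{3, 4, 7, 10, 13, 17, 18, 20, 25, 26, 31, 32, 33, 35, 38}


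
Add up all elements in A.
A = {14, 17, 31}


Set A = {14, 17, 31}
Sum = 14 + 17 + 31 = 62

62


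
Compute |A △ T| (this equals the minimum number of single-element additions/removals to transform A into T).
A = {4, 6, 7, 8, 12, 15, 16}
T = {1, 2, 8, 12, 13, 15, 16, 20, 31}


Set A = {4, 6, 7, 8, 12, 15, 16}
Set T = {1, 2, 8, 12, 13, 15, 16, 20, 31}
Elements to remove from A (in A, not in T): {4, 6, 7} → 3 removals
Elements to add to A (in T, not in A): {1, 2, 13, 20, 31} → 5 additions
Total edits = 3 + 5 = 8

8


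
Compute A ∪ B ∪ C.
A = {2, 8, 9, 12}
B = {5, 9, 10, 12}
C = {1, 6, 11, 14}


Set A = {2, 8, 9, 12}
Set B = {5, 9, 10, 12}
Set C = {1, 6, 11, 14}
First, A ∪ B = {2, 5, 8, 9, 10, 12}
Then, (A ∪ B) ∪ C = {1, 2, 5, 6, 8, 9, 10, 11, 12, 14}

{1, 2, 5, 6, 8, 9, 10, 11, 12, 14}


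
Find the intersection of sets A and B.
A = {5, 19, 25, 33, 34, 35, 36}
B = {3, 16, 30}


Set A = {5, 19, 25, 33, 34, 35, 36}
Set B = {3, 16, 30}
A ∩ B includes only elements in both sets.
Check each element of A against B:
5 ✗, 19 ✗, 25 ✗, 33 ✗, 34 ✗, 35 ✗, 36 ✗
A ∩ B = {}

{}


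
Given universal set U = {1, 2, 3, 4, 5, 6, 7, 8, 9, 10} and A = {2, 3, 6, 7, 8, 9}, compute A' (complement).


Universal set U = {1, 2, 3, 4, 5, 6, 7, 8, 9, 10}
Set A = {2, 3, 6, 7, 8, 9}
A' = U \ A = elements in U but not in A
Checking each element of U:
1 (not in A, include), 2 (in A, exclude), 3 (in A, exclude), 4 (not in A, include), 5 (not in A, include), 6 (in A, exclude), 7 (in A, exclude), 8 (in A, exclude), 9 (in A, exclude), 10 (not in A, include)
A' = {1, 4, 5, 10}

{1, 4, 5, 10}


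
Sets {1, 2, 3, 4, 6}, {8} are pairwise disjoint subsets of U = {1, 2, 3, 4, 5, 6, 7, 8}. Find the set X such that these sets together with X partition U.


U = {1, 2, 3, 4, 5, 6, 7, 8}
Shown blocks: {1, 2, 3, 4, 6}, {8}
A partition's blocks are pairwise disjoint and cover U, so the missing block = U \ (union of shown blocks).
Union of shown blocks: {1, 2, 3, 4, 6, 8}
Missing block = U \ (union) = {5, 7}

{5, 7}


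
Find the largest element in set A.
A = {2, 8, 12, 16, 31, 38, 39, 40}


Set A = {2, 8, 12, 16, 31, 38, 39, 40}
Elements in ascending order: 2, 8, 12, 16, 31, 38, 39, 40
The largest element is 40.

40


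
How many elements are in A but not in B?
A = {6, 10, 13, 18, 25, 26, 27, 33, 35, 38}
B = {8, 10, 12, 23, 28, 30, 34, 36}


Set A = {6, 10, 13, 18, 25, 26, 27, 33, 35, 38}
Set B = {8, 10, 12, 23, 28, 30, 34, 36}
A \ B = {6, 13, 18, 25, 26, 27, 33, 35, 38}
|A \ B| = 9

9


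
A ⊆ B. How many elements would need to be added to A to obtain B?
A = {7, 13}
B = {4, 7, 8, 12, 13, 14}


Set A = {7, 13}, |A| = 2
Set B = {4, 7, 8, 12, 13, 14}, |B| = 6
Since A ⊆ B: B \ A = {4, 8, 12, 14}
|B| - |A| = 6 - 2 = 4

4


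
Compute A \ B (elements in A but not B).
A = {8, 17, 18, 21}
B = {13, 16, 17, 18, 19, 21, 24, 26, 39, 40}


Set A = {8, 17, 18, 21}
Set B = {13, 16, 17, 18, 19, 21, 24, 26, 39, 40}
A \ B includes elements in A that are not in B.
Check each element of A:
8 (not in B, keep), 17 (in B, remove), 18 (in B, remove), 21 (in B, remove)
A \ B = {8}

{8}


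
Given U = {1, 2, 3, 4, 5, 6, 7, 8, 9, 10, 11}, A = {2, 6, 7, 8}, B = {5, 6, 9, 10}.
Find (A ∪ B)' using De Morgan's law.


U = {1, 2, 3, 4, 5, 6, 7, 8, 9, 10, 11}
A = {2, 6, 7, 8}, B = {5, 6, 9, 10}
A ∪ B = {2, 5, 6, 7, 8, 9, 10}
(A ∪ B)' = U \ (A ∪ B) = {1, 3, 4, 11}
Verification via A' ∩ B': A' = {1, 3, 4, 5, 9, 10, 11}, B' = {1, 2, 3, 4, 7, 8, 11}
A' ∩ B' = {1, 3, 4, 11} ✓

{1, 3, 4, 11}


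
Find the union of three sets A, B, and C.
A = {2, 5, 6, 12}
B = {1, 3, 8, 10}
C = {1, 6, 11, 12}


Set A = {2, 5, 6, 12}
Set B = {1, 3, 8, 10}
Set C = {1, 6, 11, 12}
First, A ∪ B = {1, 2, 3, 5, 6, 8, 10, 12}
Then, (A ∪ B) ∪ C = {1, 2, 3, 5, 6, 8, 10, 11, 12}

{1, 2, 3, 5, 6, 8, 10, 11, 12}


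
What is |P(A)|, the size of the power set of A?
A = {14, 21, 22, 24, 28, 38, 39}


Set A = {14, 21, 22, 24, 28, 38, 39}
|A| = 7
The power set P(A) contains all subsets of A.
|P(A)| = 2^|A| = 2^7 = 128

128


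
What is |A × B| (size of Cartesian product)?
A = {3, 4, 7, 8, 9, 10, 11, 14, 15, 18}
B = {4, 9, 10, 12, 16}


Set A = {3, 4, 7, 8, 9, 10, 11, 14, 15, 18} has 10 elements.
Set B = {4, 9, 10, 12, 16} has 5 elements.
|A × B| = |A| × |B| = 10 × 5 = 50

50


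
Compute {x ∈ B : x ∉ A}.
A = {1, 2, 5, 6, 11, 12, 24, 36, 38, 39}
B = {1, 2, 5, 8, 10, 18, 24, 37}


Set A = {1, 2, 5, 6, 11, 12, 24, 36, 38, 39}
Set B = {1, 2, 5, 8, 10, 18, 24, 37}
Check each element of B against A:
1 ∈ A, 2 ∈ A, 5 ∈ A, 8 ∉ A (include), 10 ∉ A (include), 18 ∉ A (include), 24 ∈ A, 37 ∉ A (include)
Elements of B not in A: {8, 10, 18, 37}

{8, 10, 18, 37}


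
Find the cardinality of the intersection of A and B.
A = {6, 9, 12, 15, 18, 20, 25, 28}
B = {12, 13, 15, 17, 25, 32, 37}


Set A = {6, 9, 12, 15, 18, 20, 25, 28}
Set B = {12, 13, 15, 17, 25, 32, 37}
A ∩ B = {12, 15, 25}
|A ∩ B| = 3

3


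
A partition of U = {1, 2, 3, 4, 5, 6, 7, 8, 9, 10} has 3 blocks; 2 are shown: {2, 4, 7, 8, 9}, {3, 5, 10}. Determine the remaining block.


U = {1, 2, 3, 4, 5, 6, 7, 8, 9, 10}
Shown blocks: {2, 4, 7, 8, 9}, {3, 5, 10}
A partition's blocks are pairwise disjoint and cover U, so the missing block = U \ (union of shown blocks).
Union of shown blocks: {2, 3, 4, 5, 7, 8, 9, 10}
Missing block = U \ (union) = {1, 6}

{1, 6}


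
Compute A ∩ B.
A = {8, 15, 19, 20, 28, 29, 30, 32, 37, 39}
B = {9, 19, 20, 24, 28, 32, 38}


Set A = {8, 15, 19, 20, 28, 29, 30, 32, 37, 39}
Set B = {9, 19, 20, 24, 28, 32, 38}
A ∩ B includes only elements in both sets.
Check each element of A against B:
8 ✗, 15 ✗, 19 ✓, 20 ✓, 28 ✓, 29 ✗, 30 ✗, 32 ✓, 37 ✗, 39 ✗
A ∩ B = {19, 20, 28, 32}

{19, 20, 28, 32}


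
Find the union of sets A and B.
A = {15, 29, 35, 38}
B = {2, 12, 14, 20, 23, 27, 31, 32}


Set A = {15, 29, 35, 38}
Set B = {2, 12, 14, 20, 23, 27, 31, 32}
A ∪ B includes all elements in either set.
Elements from A: {15, 29, 35, 38}
Elements from B not already included: {2, 12, 14, 20, 23, 27, 31, 32}
A ∪ B = {2, 12, 14, 15, 20, 23, 27, 29, 31, 32, 35, 38}

{2, 12, 14, 15, 20, 23, 27, 29, 31, 32, 35, 38}


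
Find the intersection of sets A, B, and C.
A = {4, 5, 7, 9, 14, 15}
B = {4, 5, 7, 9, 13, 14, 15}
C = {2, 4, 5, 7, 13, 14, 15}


Set A = {4, 5, 7, 9, 14, 15}
Set B = {4, 5, 7, 9, 13, 14, 15}
Set C = {2, 4, 5, 7, 13, 14, 15}
First, A ∩ B = {4, 5, 7, 9, 14, 15}
Then, (A ∩ B) ∩ C = {4, 5, 7, 14, 15}

{4, 5, 7, 14, 15}


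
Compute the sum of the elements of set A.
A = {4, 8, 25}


Set A = {4, 8, 25}
Sum = 4 + 8 + 25 = 37

37


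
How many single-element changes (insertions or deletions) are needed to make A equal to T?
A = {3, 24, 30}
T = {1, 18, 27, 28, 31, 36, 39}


Set A = {3, 24, 30}
Set T = {1, 18, 27, 28, 31, 36, 39}
Elements to remove from A (in A, not in T): {3, 24, 30} → 3 removals
Elements to add to A (in T, not in A): {1, 18, 27, 28, 31, 36, 39} → 7 additions
Total edits = 3 + 7 = 10

10


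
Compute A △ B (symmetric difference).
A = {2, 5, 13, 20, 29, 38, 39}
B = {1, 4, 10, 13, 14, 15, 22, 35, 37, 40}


Set A = {2, 5, 13, 20, 29, 38, 39}
Set B = {1, 4, 10, 13, 14, 15, 22, 35, 37, 40}
A △ B = (A \ B) ∪ (B \ A)
Elements in A but not B: {2, 5, 20, 29, 38, 39}
Elements in B but not A: {1, 4, 10, 14, 15, 22, 35, 37, 40}
A △ B = {1, 2, 4, 5, 10, 14, 15, 20, 22, 29, 35, 37, 38, 39, 40}

{1, 2, 4, 5, 10, 14, 15, 20, 22, 29, 35, 37, 38, 39, 40}


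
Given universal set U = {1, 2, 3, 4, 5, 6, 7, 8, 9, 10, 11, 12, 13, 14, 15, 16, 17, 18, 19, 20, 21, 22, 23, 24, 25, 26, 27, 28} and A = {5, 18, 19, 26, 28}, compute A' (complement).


Universal set U = {1, 2, 3, 4, 5, 6, 7, 8, 9, 10, 11, 12, 13, 14, 15, 16, 17, 18, 19, 20, 21, 22, 23, 24, 25, 26, 27, 28}
Set A = {5, 18, 19, 26, 28}
A' = U \ A = elements in U but not in A
Checking each element of U:
1 (not in A, include), 2 (not in A, include), 3 (not in A, include), 4 (not in A, include), 5 (in A, exclude), 6 (not in A, include), 7 (not in A, include), 8 (not in A, include), 9 (not in A, include), 10 (not in A, include), 11 (not in A, include), 12 (not in A, include), 13 (not in A, include), 14 (not in A, include), 15 (not in A, include), 16 (not in A, include), 17 (not in A, include), 18 (in A, exclude), 19 (in A, exclude), 20 (not in A, include), 21 (not in A, include), 22 (not in A, include), 23 (not in A, include), 24 (not in A, include), 25 (not in A, include), 26 (in A, exclude), 27 (not in A, include), 28 (in A, exclude)
A' = {1, 2, 3, 4, 6, 7, 8, 9, 10, 11, 12, 13, 14, 15, 16, 17, 20, 21, 22, 23, 24, 25, 27}

{1, 2, 3, 4, 6, 7, 8, 9, 10, 11, 12, 13, 14, 15, 16, 17, 20, 21, 22, 23, 24, 25, 27}


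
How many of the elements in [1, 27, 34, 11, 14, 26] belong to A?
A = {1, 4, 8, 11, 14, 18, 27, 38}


Set A = {1, 4, 8, 11, 14, 18, 27, 38}
Candidates: [1, 27, 34, 11, 14, 26]
Check each candidate:
1 ∈ A, 27 ∈ A, 34 ∉ A, 11 ∈ A, 14 ∈ A, 26 ∉ A
Count of candidates in A: 4

4


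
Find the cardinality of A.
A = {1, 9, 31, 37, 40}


Set A = {1, 9, 31, 37, 40}
Listing elements: 1, 9, 31, 37, 40
Counting: 5 elements
|A| = 5

5


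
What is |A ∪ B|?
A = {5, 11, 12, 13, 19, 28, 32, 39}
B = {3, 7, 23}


Set A = {5, 11, 12, 13, 19, 28, 32, 39}, |A| = 8
Set B = {3, 7, 23}, |B| = 3
A ∩ B = {}, |A ∩ B| = 0
|A ∪ B| = |A| + |B| - |A ∩ B| = 8 + 3 - 0 = 11

11


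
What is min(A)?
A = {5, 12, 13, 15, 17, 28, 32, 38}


Set A = {5, 12, 13, 15, 17, 28, 32, 38}
Elements in ascending order: 5, 12, 13, 15, 17, 28, 32, 38
The smallest element is 5.

5


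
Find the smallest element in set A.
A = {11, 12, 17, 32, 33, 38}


Set A = {11, 12, 17, 32, 33, 38}
Elements in ascending order: 11, 12, 17, 32, 33, 38
The smallest element is 11.

11


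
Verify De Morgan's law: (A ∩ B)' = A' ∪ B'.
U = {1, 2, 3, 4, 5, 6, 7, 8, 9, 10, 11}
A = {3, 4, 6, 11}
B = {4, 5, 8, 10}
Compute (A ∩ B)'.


U = {1, 2, 3, 4, 5, 6, 7, 8, 9, 10, 11}
A = {3, 4, 6, 11}, B = {4, 5, 8, 10}
A ∩ B = {4}
(A ∩ B)' = U \ (A ∩ B) = {1, 2, 3, 5, 6, 7, 8, 9, 10, 11}
Verification via A' ∪ B': A' = {1, 2, 5, 7, 8, 9, 10}, B' = {1, 2, 3, 6, 7, 9, 11}
A' ∪ B' = {1, 2, 3, 5, 6, 7, 8, 9, 10, 11} ✓

{1, 2, 3, 5, 6, 7, 8, 9, 10, 11}


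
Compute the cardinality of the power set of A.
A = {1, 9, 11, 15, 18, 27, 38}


Set A = {1, 9, 11, 15, 18, 27, 38}
|A| = 7
The power set P(A) contains all subsets of A.
|P(A)| = 2^|A| = 2^7 = 128

128


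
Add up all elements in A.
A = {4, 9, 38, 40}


Set A = {4, 9, 38, 40}
Sum = 4 + 9 + 38 + 40 = 91

91


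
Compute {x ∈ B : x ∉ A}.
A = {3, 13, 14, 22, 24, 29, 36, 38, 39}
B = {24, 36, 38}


Set A = {3, 13, 14, 22, 24, 29, 36, 38, 39}
Set B = {24, 36, 38}
Check each element of B against A:
24 ∈ A, 36 ∈ A, 38 ∈ A
Elements of B not in A: {}

{}


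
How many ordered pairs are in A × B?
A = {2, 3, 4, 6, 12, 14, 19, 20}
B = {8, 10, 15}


Set A = {2, 3, 4, 6, 12, 14, 19, 20} has 8 elements.
Set B = {8, 10, 15} has 3 elements.
|A × B| = |A| × |B| = 8 × 3 = 24

24


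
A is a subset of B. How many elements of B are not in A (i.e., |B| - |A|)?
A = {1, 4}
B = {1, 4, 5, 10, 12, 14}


Set A = {1, 4}, |A| = 2
Set B = {1, 4, 5, 10, 12, 14}, |B| = 6
Since A ⊆ B: B \ A = {5, 10, 12, 14}
|B| - |A| = 6 - 2 = 4

4


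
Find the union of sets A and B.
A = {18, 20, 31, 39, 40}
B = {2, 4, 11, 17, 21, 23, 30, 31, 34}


Set A = {18, 20, 31, 39, 40}
Set B = {2, 4, 11, 17, 21, 23, 30, 31, 34}
A ∪ B includes all elements in either set.
Elements from A: {18, 20, 31, 39, 40}
Elements from B not already included: {2, 4, 11, 17, 21, 23, 30, 34}
A ∪ B = {2, 4, 11, 17, 18, 20, 21, 23, 30, 31, 34, 39, 40}

{2, 4, 11, 17, 18, 20, 21, 23, 30, 31, 34, 39, 40}


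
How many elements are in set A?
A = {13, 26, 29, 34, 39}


Set A = {13, 26, 29, 34, 39}
Listing elements: 13, 26, 29, 34, 39
Counting: 5 elements
|A| = 5

5


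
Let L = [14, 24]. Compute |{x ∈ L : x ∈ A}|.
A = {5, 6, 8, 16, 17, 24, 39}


Set A = {5, 6, 8, 16, 17, 24, 39}
Candidates: [14, 24]
Check each candidate:
14 ∉ A, 24 ∈ A
Count of candidates in A: 1

1


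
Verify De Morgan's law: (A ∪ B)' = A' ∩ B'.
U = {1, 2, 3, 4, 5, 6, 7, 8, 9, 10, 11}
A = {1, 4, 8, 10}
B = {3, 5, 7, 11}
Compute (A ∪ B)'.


U = {1, 2, 3, 4, 5, 6, 7, 8, 9, 10, 11}
A = {1, 4, 8, 10}, B = {3, 5, 7, 11}
A ∪ B = {1, 3, 4, 5, 7, 8, 10, 11}
(A ∪ B)' = U \ (A ∪ B) = {2, 6, 9}
Verification via A' ∩ B': A' = {2, 3, 5, 6, 7, 9, 11}, B' = {1, 2, 4, 6, 8, 9, 10}
A' ∩ B' = {2, 6, 9} ✓

{2, 6, 9}


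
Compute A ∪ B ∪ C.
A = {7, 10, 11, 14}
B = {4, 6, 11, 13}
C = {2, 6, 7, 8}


Set A = {7, 10, 11, 14}
Set B = {4, 6, 11, 13}
Set C = {2, 6, 7, 8}
First, A ∪ B = {4, 6, 7, 10, 11, 13, 14}
Then, (A ∪ B) ∪ C = {2, 4, 6, 7, 8, 10, 11, 13, 14}

{2, 4, 6, 7, 8, 10, 11, 13, 14}


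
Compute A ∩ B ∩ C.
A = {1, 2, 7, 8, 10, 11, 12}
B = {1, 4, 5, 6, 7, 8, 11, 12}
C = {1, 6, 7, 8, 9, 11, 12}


Set A = {1, 2, 7, 8, 10, 11, 12}
Set B = {1, 4, 5, 6, 7, 8, 11, 12}
Set C = {1, 6, 7, 8, 9, 11, 12}
First, A ∩ B = {1, 7, 8, 11, 12}
Then, (A ∩ B) ∩ C = {1, 7, 8, 11, 12}

{1, 7, 8, 11, 12}


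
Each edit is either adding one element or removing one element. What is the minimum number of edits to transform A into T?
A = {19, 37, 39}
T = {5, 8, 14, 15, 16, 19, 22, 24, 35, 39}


Set A = {19, 37, 39}
Set T = {5, 8, 14, 15, 16, 19, 22, 24, 35, 39}
Elements to remove from A (in A, not in T): {37} → 1 removals
Elements to add to A (in T, not in A): {5, 8, 14, 15, 16, 22, 24, 35} → 8 additions
Total edits = 1 + 8 = 9

9


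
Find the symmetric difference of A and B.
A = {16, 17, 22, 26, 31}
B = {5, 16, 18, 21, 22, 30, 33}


Set A = {16, 17, 22, 26, 31}
Set B = {5, 16, 18, 21, 22, 30, 33}
A △ B = (A \ B) ∪ (B \ A)
Elements in A but not B: {17, 26, 31}
Elements in B but not A: {5, 18, 21, 30, 33}
A △ B = {5, 17, 18, 21, 26, 30, 31, 33}

{5, 17, 18, 21, 26, 30, 31, 33}


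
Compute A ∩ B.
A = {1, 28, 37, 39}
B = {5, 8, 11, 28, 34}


Set A = {1, 28, 37, 39}
Set B = {5, 8, 11, 28, 34}
A ∩ B includes only elements in both sets.
Check each element of A against B:
1 ✗, 28 ✓, 37 ✗, 39 ✗
A ∩ B = {28}

{28}


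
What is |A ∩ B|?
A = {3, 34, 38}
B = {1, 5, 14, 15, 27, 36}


Set A = {3, 34, 38}
Set B = {1, 5, 14, 15, 27, 36}
A ∩ B = {}
|A ∩ B| = 0

0


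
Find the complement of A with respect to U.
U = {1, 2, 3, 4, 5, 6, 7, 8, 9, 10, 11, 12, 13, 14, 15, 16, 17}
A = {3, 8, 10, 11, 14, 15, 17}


Universal set U = {1, 2, 3, 4, 5, 6, 7, 8, 9, 10, 11, 12, 13, 14, 15, 16, 17}
Set A = {3, 8, 10, 11, 14, 15, 17}
A' = U \ A = elements in U but not in A
Checking each element of U:
1 (not in A, include), 2 (not in A, include), 3 (in A, exclude), 4 (not in A, include), 5 (not in A, include), 6 (not in A, include), 7 (not in A, include), 8 (in A, exclude), 9 (not in A, include), 10 (in A, exclude), 11 (in A, exclude), 12 (not in A, include), 13 (not in A, include), 14 (in A, exclude), 15 (in A, exclude), 16 (not in A, include), 17 (in A, exclude)
A' = {1, 2, 4, 5, 6, 7, 9, 12, 13, 16}

{1, 2, 4, 5, 6, 7, 9, 12, 13, 16}


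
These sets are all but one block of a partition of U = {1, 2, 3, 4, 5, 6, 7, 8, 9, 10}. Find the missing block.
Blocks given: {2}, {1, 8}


U = {1, 2, 3, 4, 5, 6, 7, 8, 9, 10}
Shown blocks: {2}, {1, 8}
A partition's blocks are pairwise disjoint and cover U, so the missing block = U \ (union of shown blocks).
Union of shown blocks: {1, 2, 8}
Missing block = U \ (union) = {3, 4, 5, 6, 7, 9, 10}

{3, 4, 5, 6, 7, 9, 10}


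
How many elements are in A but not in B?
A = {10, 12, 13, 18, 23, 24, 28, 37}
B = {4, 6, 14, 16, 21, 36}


Set A = {10, 12, 13, 18, 23, 24, 28, 37}
Set B = {4, 6, 14, 16, 21, 36}
A \ B = {10, 12, 13, 18, 23, 24, 28, 37}
|A \ B| = 8

8


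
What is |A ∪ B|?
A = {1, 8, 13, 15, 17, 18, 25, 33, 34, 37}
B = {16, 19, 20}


Set A = {1, 8, 13, 15, 17, 18, 25, 33, 34, 37}, |A| = 10
Set B = {16, 19, 20}, |B| = 3
A ∩ B = {}, |A ∩ B| = 0
|A ∪ B| = |A| + |B| - |A ∩ B| = 10 + 3 - 0 = 13

13


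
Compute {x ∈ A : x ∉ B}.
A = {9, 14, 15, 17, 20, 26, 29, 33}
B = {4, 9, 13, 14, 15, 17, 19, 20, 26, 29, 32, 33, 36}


Set A = {9, 14, 15, 17, 20, 26, 29, 33}
Set B = {4, 9, 13, 14, 15, 17, 19, 20, 26, 29, 32, 33, 36}
Check each element of A against B:
9 ∈ B, 14 ∈ B, 15 ∈ B, 17 ∈ B, 20 ∈ B, 26 ∈ B, 29 ∈ B, 33 ∈ B
Elements of A not in B: {}

{}


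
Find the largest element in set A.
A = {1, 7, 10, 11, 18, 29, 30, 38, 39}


Set A = {1, 7, 10, 11, 18, 29, 30, 38, 39}
Elements in ascending order: 1, 7, 10, 11, 18, 29, 30, 38, 39
The largest element is 39.

39


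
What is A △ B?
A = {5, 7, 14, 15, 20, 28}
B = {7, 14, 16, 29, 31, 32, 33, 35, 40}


Set A = {5, 7, 14, 15, 20, 28}
Set B = {7, 14, 16, 29, 31, 32, 33, 35, 40}
A △ B = (A \ B) ∪ (B \ A)
Elements in A but not B: {5, 15, 20, 28}
Elements in B but not A: {16, 29, 31, 32, 33, 35, 40}
A △ B = {5, 15, 16, 20, 28, 29, 31, 32, 33, 35, 40}

{5, 15, 16, 20, 28, 29, 31, 32, 33, 35, 40}


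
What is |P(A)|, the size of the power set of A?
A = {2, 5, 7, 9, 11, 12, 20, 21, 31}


Set A = {2, 5, 7, 9, 11, 12, 20, 21, 31}
|A| = 9
The power set P(A) contains all subsets of A.
|P(A)| = 2^|A| = 2^9 = 512

512


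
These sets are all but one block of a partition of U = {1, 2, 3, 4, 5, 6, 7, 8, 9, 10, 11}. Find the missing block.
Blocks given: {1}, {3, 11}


U = {1, 2, 3, 4, 5, 6, 7, 8, 9, 10, 11}
Shown blocks: {1}, {3, 11}
A partition's blocks are pairwise disjoint and cover U, so the missing block = U \ (union of shown blocks).
Union of shown blocks: {1, 3, 11}
Missing block = U \ (union) = {2, 4, 5, 6, 7, 8, 9, 10}

{2, 4, 5, 6, 7, 8, 9, 10}


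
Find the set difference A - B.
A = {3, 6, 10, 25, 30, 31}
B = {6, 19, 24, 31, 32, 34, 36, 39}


Set A = {3, 6, 10, 25, 30, 31}
Set B = {6, 19, 24, 31, 32, 34, 36, 39}
A \ B includes elements in A that are not in B.
Check each element of A:
3 (not in B, keep), 6 (in B, remove), 10 (not in B, keep), 25 (not in B, keep), 30 (not in B, keep), 31 (in B, remove)
A \ B = {3, 10, 25, 30}

{3, 10, 25, 30}


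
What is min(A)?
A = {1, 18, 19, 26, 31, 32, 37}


Set A = {1, 18, 19, 26, 31, 32, 37}
Elements in ascending order: 1, 18, 19, 26, 31, 32, 37
The smallest element is 1.

1


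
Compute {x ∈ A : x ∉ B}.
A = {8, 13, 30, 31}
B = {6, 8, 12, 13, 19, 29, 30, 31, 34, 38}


Set A = {8, 13, 30, 31}
Set B = {6, 8, 12, 13, 19, 29, 30, 31, 34, 38}
Check each element of A against B:
8 ∈ B, 13 ∈ B, 30 ∈ B, 31 ∈ B
Elements of A not in B: {}

{}


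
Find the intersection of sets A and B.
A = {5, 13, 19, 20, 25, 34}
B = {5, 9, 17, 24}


Set A = {5, 13, 19, 20, 25, 34}
Set B = {5, 9, 17, 24}
A ∩ B includes only elements in both sets.
Check each element of A against B:
5 ✓, 13 ✗, 19 ✗, 20 ✗, 25 ✗, 34 ✗
A ∩ B = {5}

{5}


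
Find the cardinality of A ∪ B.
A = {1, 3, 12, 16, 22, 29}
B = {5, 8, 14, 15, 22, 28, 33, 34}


Set A = {1, 3, 12, 16, 22, 29}, |A| = 6
Set B = {5, 8, 14, 15, 22, 28, 33, 34}, |B| = 8
A ∩ B = {22}, |A ∩ B| = 1
|A ∪ B| = |A| + |B| - |A ∩ B| = 6 + 8 - 1 = 13

13


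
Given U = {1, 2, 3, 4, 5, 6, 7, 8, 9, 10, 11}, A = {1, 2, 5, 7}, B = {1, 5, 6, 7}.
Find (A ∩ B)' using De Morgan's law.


U = {1, 2, 3, 4, 5, 6, 7, 8, 9, 10, 11}
A = {1, 2, 5, 7}, B = {1, 5, 6, 7}
A ∩ B = {1, 5, 7}
(A ∩ B)' = U \ (A ∩ B) = {2, 3, 4, 6, 8, 9, 10, 11}
Verification via A' ∪ B': A' = {3, 4, 6, 8, 9, 10, 11}, B' = {2, 3, 4, 8, 9, 10, 11}
A' ∪ B' = {2, 3, 4, 6, 8, 9, 10, 11} ✓

{2, 3, 4, 6, 8, 9, 10, 11}


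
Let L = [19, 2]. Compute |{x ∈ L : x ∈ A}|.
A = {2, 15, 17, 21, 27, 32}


Set A = {2, 15, 17, 21, 27, 32}
Candidates: [19, 2]
Check each candidate:
19 ∉ A, 2 ∈ A
Count of candidates in A: 1

1


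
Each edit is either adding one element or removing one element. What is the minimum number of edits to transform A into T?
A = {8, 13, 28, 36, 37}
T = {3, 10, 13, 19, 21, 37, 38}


Set A = {8, 13, 28, 36, 37}
Set T = {3, 10, 13, 19, 21, 37, 38}
Elements to remove from A (in A, not in T): {8, 28, 36} → 3 removals
Elements to add to A (in T, not in A): {3, 10, 19, 21, 38} → 5 additions
Total edits = 3 + 5 = 8

8


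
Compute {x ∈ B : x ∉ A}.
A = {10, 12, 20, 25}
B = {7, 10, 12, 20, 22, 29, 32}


Set A = {10, 12, 20, 25}
Set B = {7, 10, 12, 20, 22, 29, 32}
Check each element of B against A:
7 ∉ A (include), 10 ∈ A, 12 ∈ A, 20 ∈ A, 22 ∉ A (include), 29 ∉ A (include), 32 ∉ A (include)
Elements of B not in A: {7, 22, 29, 32}

{7, 22, 29, 32}


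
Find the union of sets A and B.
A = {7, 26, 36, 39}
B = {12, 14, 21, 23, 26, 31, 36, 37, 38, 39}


Set A = {7, 26, 36, 39}
Set B = {12, 14, 21, 23, 26, 31, 36, 37, 38, 39}
A ∪ B includes all elements in either set.
Elements from A: {7, 26, 36, 39}
Elements from B not already included: {12, 14, 21, 23, 31, 37, 38}
A ∪ B = {7, 12, 14, 21, 23, 26, 31, 36, 37, 38, 39}

{7, 12, 14, 21, 23, 26, 31, 36, 37, 38, 39}


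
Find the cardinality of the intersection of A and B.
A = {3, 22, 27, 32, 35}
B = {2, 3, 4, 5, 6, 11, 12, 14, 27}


Set A = {3, 22, 27, 32, 35}
Set B = {2, 3, 4, 5, 6, 11, 12, 14, 27}
A ∩ B = {3, 27}
|A ∩ B| = 2

2


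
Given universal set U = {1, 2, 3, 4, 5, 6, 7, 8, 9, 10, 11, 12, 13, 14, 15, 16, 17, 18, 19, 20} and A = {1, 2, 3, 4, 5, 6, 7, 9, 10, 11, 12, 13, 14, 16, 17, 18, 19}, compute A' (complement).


Universal set U = {1, 2, 3, 4, 5, 6, 7, 8, 9, 10, 11, 12, 13, 14, 15, 16, 17, 18, 19, 20}
Set A = {1, 2, 3, 4, 5, 6, 7, 9, 10, 11, 12, 13, 14, 16, 17, 18, 19}
A' = U \ A = elements in U but not in A
Checking each element of U:
1 (in A, exclude), 2 (in A, exclude), 3 (in A, exclude), 4 (in A, exclude), 5 (in A, exclude), 6 (in A, exclude), 7 (in A, exclude), 8 (not in A, include), 9 (in A, exclude), 10 (in A, exclude), 11 (in A, exclude), 12 (in A, exclude), 13 (in A, exclude), 14 (in A, exclude), 15 (not in A, include), 16 (in A, exclude), 17 (in A, exclude), 18 (in A, exclude), 19 (in A, exclude), 20 (not in A, include)
A' = {8, 15, 20}

{8, 15, 20}


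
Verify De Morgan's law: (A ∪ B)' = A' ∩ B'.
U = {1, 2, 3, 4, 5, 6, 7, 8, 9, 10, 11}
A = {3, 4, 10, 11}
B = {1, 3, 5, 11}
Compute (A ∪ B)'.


U = {1, 2, 3, 4, 5, 6, 7, 8, 9, 10, 11}
A = {3, 4, 10, 11}, B = {1, 3, 5, 11}
A ∪ B = {1, 3, 4, 5, 10, 11}
(A ∪ B)' = U \ (A ∪ B) = {2, 6, 7, 8, 9}
Verification via A' ∩ B': A' = {1, 2, 5, 6, 7, 8, 9}, B' = {2, 4, 6, 7, 8, 9, 10}
A' ∩ B' = {2, 6, 7, 8, 9} ✓

{2, 6, 7, 8, 9}


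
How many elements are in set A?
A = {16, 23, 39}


Set A = {16, 23, 39}
Listing elements: 16, 23, 39
Counting: 3 elements
|A| = 3

3


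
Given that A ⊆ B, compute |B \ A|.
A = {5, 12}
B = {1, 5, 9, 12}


Set A = {5, 12}, |A| = 2
Set B = {1, 5, 9, 12}, |B| = 4
Since A ⊆ B: B \ A = {1, 9}
|B| - |A| = 4 - 2 = 2

2


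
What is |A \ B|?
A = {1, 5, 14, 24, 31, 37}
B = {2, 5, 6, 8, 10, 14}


Set A = {1, 5, 14, 24, 31, 37}
Set B = {2, 5, 6, 8, 10, 14}
A \ B = {1, 24, 31, 37}
|A \ B| = 4

4


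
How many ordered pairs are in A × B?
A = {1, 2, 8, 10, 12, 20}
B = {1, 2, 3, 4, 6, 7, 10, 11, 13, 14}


Set A = {1, 2, 8, 10, 12, 20} has 6 elements.
Set B = {1, 2, 3, 4, 6, 7, 10, 11, 13, 14} has 10 elements.
|A × B| = |A| × |B| = 6 × 10 = 60

60


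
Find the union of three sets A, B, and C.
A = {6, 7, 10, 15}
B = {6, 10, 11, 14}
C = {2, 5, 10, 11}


Set A = {6, 7, 10, 15}
Set B = {6, 10, 11, 14}
Set C = {2, 5, 10, 11}
First, A ∪ B = {6, 7, 10, 11, 14, 15}
Then, (A ∪ B) ∪ C = {2, 5, 6, 7, 10, 11, 14, 15}

{2, 5, 6, 7, 10, 11, 14, 15}


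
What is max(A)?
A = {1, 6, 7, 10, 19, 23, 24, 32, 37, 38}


Set A = {1, 6, 7, 10, 19, 23, 24, 32, 37, 38}
Elements in ascending order: 1, 6, 7, 10, 19, 23, 24, 32, 37, 38
The largest element is 38.

38


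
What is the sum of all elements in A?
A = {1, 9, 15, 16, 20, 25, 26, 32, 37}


Set A = {1, 9, 15, 16, 20, 25, 26, 32, 37}
Sum = 1 + 9 + 15 + 16 + 20 + 25 + 26 + 32 + 37 = 181

181


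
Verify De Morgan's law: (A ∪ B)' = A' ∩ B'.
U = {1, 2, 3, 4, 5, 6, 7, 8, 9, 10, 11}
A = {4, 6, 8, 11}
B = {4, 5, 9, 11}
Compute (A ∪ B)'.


U = {1, 2, 3, 4, 5, 6, 7, 8, 9, 10, 11}
A = {4, 6, 8, 11}, B = {4, 5, 9, 11}
A ∪ B = {4, 5, 6, 8, 9, 11}
(A ∪ B)' = U \ (A ∪ B) = {1, 2, 3, 7, 10}
Verification via A' ∩ B': A' = {1, 2, 3, 5, 7, 9, 10}, B' = {1, 2, 3, 6, 7, 8, 10}
A' ∩ B' = {1, 2, 3, 7, 10} ✓

{1, 2, 3, 7, 10}


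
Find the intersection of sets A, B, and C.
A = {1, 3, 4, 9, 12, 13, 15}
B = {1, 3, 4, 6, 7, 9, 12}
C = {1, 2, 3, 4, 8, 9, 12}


Set A = {1, 3, 4, 9, 12, 13, 15}
Set B = {1, 3, 4, 6, 7, 9, 12}
Set C = {1, 2, 3, 4, 8, 9, 12}
First, A ∩ B = {1, 3, 4, 9, 12}
Then, (A ∩ B) ∩ C = {1, 3, 4, 9, 12}

{1, 3, 4, 9, 12}


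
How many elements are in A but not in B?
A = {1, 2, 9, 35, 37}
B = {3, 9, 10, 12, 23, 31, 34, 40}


Set A = {1, 2, 9, 35, 37}
Set B = {3, 9, 10, 12, 23, 31, 34, 40}
A \ B = {1, 2, 35, 37}
|A \ B| = 4

4


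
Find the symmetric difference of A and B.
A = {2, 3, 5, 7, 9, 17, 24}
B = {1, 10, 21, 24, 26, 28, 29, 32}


Set A = {2, 3, 5, 7, 9, 17, 24}
Set B = {1, 10, 21, 24, 26, 28, 29, 32}
A △ B = (A \ B) ∪ (B \ A)
Elements in A but not B: {2, 3, 5, 7, 9, 17}
Elements in B but not A: {1, 10, 21, 26, 28, 29, 32}
A △ B = {1, 2, 3, 5, 7, 9, 10, 17, 21, 26, 28, 29, 32}

{1, 2, 3, 5, 7, 9, 10, 17, 21, 26, 28, 29, 32}


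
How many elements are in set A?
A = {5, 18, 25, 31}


Set A = {5, 18, 25, 31}
Listing elements: 5, 18, 25, 31
Counting: 4 elements
|A| = 4

4


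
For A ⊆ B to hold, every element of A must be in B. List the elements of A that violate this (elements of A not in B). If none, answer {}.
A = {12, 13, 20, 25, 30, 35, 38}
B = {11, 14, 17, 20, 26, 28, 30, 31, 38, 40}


Set A = {12, 13, 20, 25, 30, 35, 38}
Set B = {11, 14, 17, 20, 26, 28, 30, 31, 38, 40}
Check each element of A against B:
12 ∉ B (include), 13 ∉ B (include), 20 ∈ B, 25 ∉ B (include), 30 ∈ B, 35 ∉ B (include), 38 ∈ B
Elements of A not in B: {12, 13, 25, 35}

{12, 13, 25, 35}


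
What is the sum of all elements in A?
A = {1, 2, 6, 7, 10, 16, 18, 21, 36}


Set A = {1, 2, 6, 7, 10, 16, 18, 21, 36}
Sum = 1 + 2 + 6 + 7 + 10 + 16 + 18 + 21 + 36 = 117

117


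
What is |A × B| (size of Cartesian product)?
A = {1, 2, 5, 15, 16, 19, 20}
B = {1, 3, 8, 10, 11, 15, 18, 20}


Set A = {1, 2, 5, 15, 16, 19, 20} has 7 elements.
Set B = {1, 3, 8, 10, 11, 15, 18, 20} has 8 elements.
|A × B| = |A| × |B| = 7 × 8 = 56

56


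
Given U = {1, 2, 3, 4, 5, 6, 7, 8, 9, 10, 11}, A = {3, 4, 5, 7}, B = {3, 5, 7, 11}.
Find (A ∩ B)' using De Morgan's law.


U = {1, 2, 3, 4, 5, 6, 7, 8, 9, 10, 11}
A = {3, 4, 5, 7}, B = {3, 5, 7, 11}
A ∩ B = {3, 5, 7}
(A ∩ B)' = U \ (A ∩ B) = {1, 2, 4, 6, 8, 9, 10, 11}
Verification via A' ∪ B': A' = {1, 2, 6, 8, 9, 10, 11}, B' = {1, 2, 4, 6, 8, 9, 10}
A' ∪ B' = {1, 2, 4, 6, 8, 9, 10, 11} ✓

{1, 2, 4, 6, 8, 9, 10, 11}


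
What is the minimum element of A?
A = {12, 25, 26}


Set A = {12, 25, 26}
Elements in ascending order: 12, 25, 26
The smallest element is 12.

12


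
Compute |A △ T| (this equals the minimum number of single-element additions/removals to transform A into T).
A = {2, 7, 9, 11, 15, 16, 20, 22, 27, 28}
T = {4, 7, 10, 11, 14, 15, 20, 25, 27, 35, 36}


Set A = {2, 7, 9, 11, 15, 16, 20, 22, 27, 28}
Set T = {4, 7, 10, 11, 14, 15, 20, 25, 27, 35, 36}
Elements to remove from A (in A, not in T): {2, 9, 16, 22, 28} → 5 removals
Elements to add to A (in T, not in A): {4, 10, 14, 25, 35, 36} → 6 additions
Total edits = 5 + 6 = 11

11


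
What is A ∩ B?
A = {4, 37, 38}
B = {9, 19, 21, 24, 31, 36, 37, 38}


Set A = {4, 37, 38}
Set B = {9, 19, 21, 24, 31, 36, 37, 38}
A ∩ B includes only elements in both sets.
Check each element of A against B:
4 ✗, 37 ✓, 38 ✓
A ∩ B = {37, 38}

{37, 38}


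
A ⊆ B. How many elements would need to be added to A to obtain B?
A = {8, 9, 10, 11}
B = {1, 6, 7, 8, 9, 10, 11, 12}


Set A = {8, 9, 10, 11}, |A| = 4
Set B = {1, 6, 7, 8, 9, 10, 11, 12}, |B| = 8
Since A ⊆ B: B \ A = {1, 6, 7, 12}
|B| - |A| = 8 - 4 = 4

4


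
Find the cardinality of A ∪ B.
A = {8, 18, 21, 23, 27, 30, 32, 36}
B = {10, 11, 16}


Set A = {8, 18, 21, 23, 27, 30, 32, 36}, |A| = 8
Set B = {10, 11, 16}, |B| = 3
A ∩ B = {}, |A ∩ B| = 0
|A ∪ B| = |A| + |B| - |A ∩ B| = 8 + 3 - 0 = 11

11


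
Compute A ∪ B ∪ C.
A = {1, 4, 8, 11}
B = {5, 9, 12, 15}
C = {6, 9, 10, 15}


Set A = {1, 4, 8, 11}
Set B = {5, 9, 12, 15}
Set C = {6, 9, 10, 15}
First, A ∪ B = {1, 4, 5, 8, 9, 11, 12, 15}
Then, (A ∪ B) ∪ C = {1, 4, 5, 6, 8, 9, 10, 11, 12, 15}

{1, 4, 5, 6, 8, 9, 10, 11, 12, 15}


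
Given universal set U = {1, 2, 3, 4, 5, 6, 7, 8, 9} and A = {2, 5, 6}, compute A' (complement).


Universal set U = {1, 2, 3, 4, 5, 6, 7, 8, 9}
Set A = {2, 5, 6}
A' = U \ A = elements in U but not in A
Checking each element of U:
1 (not in A, include), 2 (in A, exclude), 3 (not in A, include), 4 (not in A, include), 5 (in A, exclude), 6 (in A, exclude), 7 (not in A, include), 8 (not in A, include), 9 (not in A, include)
A' = {1, 3, 4, 7, 8, 9}

{1, 3, 4, 7, 8, 9}


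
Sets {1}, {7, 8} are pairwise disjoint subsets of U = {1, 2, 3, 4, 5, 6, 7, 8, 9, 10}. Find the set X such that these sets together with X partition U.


U = {1, 2, 3, 4, 5, 6, 7, 8, 9, 10}
Shown blocks: {1}, {7, 8}
A partition's blocks are pairwise disjoint and cover U, so the missing block = U \ (union of shown blocks).
Union of shown blocks: {1, 7, 8}
Missing block = U \ (union) = {2, 3, 4, 5, 6, 9, 10}

{2, 3, 4, 5, 6, 9, 10}


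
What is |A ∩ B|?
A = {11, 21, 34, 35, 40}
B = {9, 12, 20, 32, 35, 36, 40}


Set A = {11, 21, 34, 35, 40}
Set B = {9, 12, 20, 32, 35, 36, 40}
A ∩ B = {35, 40}
|A ∩ B| = 2

2


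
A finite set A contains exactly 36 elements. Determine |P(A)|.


The set has 36 elements.
The power set contains all possible subsets.
|P(A)| = 2^|A| = 2^36 = 68719476736

68719476736


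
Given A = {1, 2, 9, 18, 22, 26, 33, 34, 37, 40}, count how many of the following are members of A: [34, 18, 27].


Set A = {1, 2, 9, 18, 22, 26, 33, 34, 37, 40}
Candidates: [34, 18, 27]
Check each candidate:
34 ∈ A, 18 ∈ A, 27 ∉ A
Count of candidates in A: 2

2


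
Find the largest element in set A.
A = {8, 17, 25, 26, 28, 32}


Set A = {8, 17, 25, 26, 28, 32}
Elements in ascending order: 8, 17, 25, 26, 28, 32
The largest element is 32.

32


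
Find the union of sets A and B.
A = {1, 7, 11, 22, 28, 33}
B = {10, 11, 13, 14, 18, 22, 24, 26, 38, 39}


Set A = {1, 7, 11, 22, 28, 33}
Set B = {10, 11, 13, 14, 18, 22, 24, 26, 38, 39}
A ∪ B includes all elements in either set.
Elements from A: {1, 7, 11, 22, 28, 33}
Elements from B not already included: {10, 13, 14, 18, 24, 26, 38, 39}
A ∪ B = {1, 7, 10, 11, 13, 14, 18, 22, 24, 26, 28, 33, 38, 39}

{1, 7, 10, 11, 13, 14, 18, 22, 24, 26, 28, 33, 38, 39}


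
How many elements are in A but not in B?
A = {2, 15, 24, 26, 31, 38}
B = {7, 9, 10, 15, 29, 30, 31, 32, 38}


Set A = {2, 15, 24, 26, 31, 38}
Set B = {7, 9, 10, 15, 29, 30, 31, 32, 38}
A \ B = {2, 24, 26}
|A \ B| = 3

3


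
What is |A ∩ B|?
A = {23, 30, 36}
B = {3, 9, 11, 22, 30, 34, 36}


Set A = {23, 30, 36}
Set B = {3, 9, 11, 22, 30, 34, 36}
A ∩ B = {30, 36}
|A ∩ B| = 2

2


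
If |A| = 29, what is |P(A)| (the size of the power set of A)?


The set has 29 elements.
The power set contains all possible subsets.
|P(A)| = 2^|A| = 2^29 = 536870912

536870912


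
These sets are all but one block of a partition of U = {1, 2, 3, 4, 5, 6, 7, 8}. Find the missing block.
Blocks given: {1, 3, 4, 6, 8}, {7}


U = {1, 2, 3, 4, 5, 6, 7, 8}
Shown blocks: {1, 3, 4, 6, 8}, {7}
A partition's blocks are pairwise disjoint and cover U, so the missing block = U \ (union of shown blocks).
Union of shown blocks: {1, 3, 4, 6, 7, 8}
Missing block = U \ (union) = {2, 5}

{2, 5}


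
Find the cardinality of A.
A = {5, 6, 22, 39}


Set A = {5, 6, 22, 39}
Listing elements: 5, 6, 22, 39
Counting: 4 elements
|A| = 4

4


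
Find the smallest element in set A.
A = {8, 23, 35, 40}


Set A = {8, 23, 35, 40}
Elements in ascending order: 8, 23, 35, 40
The smallest element is 8.

8


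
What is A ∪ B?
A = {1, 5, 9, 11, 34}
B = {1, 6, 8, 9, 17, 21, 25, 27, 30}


Set A = {1, 5, 9, 11, 34}
Set B = {1, 6, 8, 9, 17, 21, 25, 27, 30}
A ∪ B includes all elements in either set.
Elements from A: {1, 5, 9, 11, 34}
Elements from B not already included: {6, 8, 17, 21, 25, 27, 30}
A ∪ B = {1, 5, 6, 8, 9, 11, 17, 21, 25, 27, 30, 34}

{1, 5, 6, 8, 9, 11, 17, 21, 25, 27, 30, 34}


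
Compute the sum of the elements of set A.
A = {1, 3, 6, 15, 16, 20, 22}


Set A = {1, 3, 6, 15, 16, 20, 22}
Sum = 1 + 3 + 6 + 15 + 16 + 20 + 22 = 83

83


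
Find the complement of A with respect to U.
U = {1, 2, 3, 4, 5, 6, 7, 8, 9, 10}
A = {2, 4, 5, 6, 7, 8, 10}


Universal set U = {1, 2, 3, 4, 5, 6, 7, 8, 9, 10}
Set A = {2, 4, 5, 6, 7, 8, 10}
A' = U \ A = elements in U but not in A
Checking each element of U:
1 (not in A, include), 2 (in A, exclude), 3 (not in A, include), 4 (in A, exclude), 5 (in A, exclude), 6 (in A, exclude), 7 (in A, exclude), 8 (in A, exclude), 9 (not in A, include), 10 (in A, exclude)
A' = {1, 3, 9}

{1, 3, 9}


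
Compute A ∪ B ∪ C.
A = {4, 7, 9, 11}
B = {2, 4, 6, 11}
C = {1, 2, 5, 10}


Set A = {4, 7, 9, 11}
Set B = {2, 4, 6, 11}
Set C = {1, 2, 5, 10}
First, A ∪ B = {2, 4, 6, 7, 9, 11}
Then, (A ∪ B) ∪ C = {1, 2, 4, 5, 6, 7, 9, 10, 11}

{1, 2, 4, 5, 6, 7, 9, 10, 11}


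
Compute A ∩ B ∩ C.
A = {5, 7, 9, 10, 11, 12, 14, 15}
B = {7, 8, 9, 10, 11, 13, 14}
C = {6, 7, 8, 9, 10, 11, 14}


Set A = {5, 7, 9, 10, 11, 12, 14, 15}
Set B = {7, 8, 9, 10, 11, 13, 14}
Set C = {6, 7, 8, 9, 10, 11, 14}
First, A ∩ B = {7, 9, 10, 11, 14}
Then, (A ∩ B) ∩ C = {7, 9, 10, 11, 14}

{7, 9, 10, 11, 14}


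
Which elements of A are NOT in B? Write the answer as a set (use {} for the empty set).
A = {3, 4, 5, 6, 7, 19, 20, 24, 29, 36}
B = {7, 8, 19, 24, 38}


Set A = {3, 4, 5, 6, 7, 19, 20, 24, 29, 36}
Set B = {7, 8, 19, 24, 38}
Check each element of A against B:
3 ∉ B (include), 4 ∉ B (include), 5 ∉ B (include), 6 ∉ B (include), 7 ∈ B, 19 ∈ B, 20 ∉ B (include), 24 ∈ B, 29 ∉ B (include), 36 ∉ B (include)
Elements of A not in B: {3, 4, 5, 6, 20, 29, 36}

{3, 4, 5, 6, 20, 29, 36}


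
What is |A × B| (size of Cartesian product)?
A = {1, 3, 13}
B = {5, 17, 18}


Set A = {1, 3, 13} has 3 elements.
Set B = {5, 17, 18} has 3 elements.
|A × B| = |A| × |B| = 3 × 3 = 9

9


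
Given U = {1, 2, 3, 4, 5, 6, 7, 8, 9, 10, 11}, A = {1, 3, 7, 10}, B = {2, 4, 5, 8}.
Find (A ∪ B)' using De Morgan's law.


U = {1, 2, 3, 4, 5, 6, 7, 8, 9, 10, 11}
A = {1, 3, 7, 10}, B = {2, 4, 5, 8}
A ∪ B = {1, 2, 3, 4, 5, 7, 8, 10}
(A ∪ B)' = U \ (A ∪ B) = {6, 9, 11}
Verification via A' ∩ B': A' = {2, 4, 5, 6, 8, 9, 11}, B' = {1, 3, 6, 7, 9, 10, 11}
A' ∩ B' = {6, 9, 11} ✓

{6, 9, 11}


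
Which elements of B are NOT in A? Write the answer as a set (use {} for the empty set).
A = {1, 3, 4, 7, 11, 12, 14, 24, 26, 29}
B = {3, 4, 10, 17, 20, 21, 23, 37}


Set A = {1, 3, 4, 7, 11, 12, 14, 24, 26, 29}
Set B = {3, 4, 10, 17, 20, 21, 23, 37}
Check each element of B against A:
3 ∈ A, 4 ∈ A, 10 ∉ A (include), 17 ∉ A (include), 20 ∉ A (include), 21 ∉ A (include), 23 ∉ A (include), 37 ∉ A (include)
Elements of B not in A: {10, 17, 20, 21, 23, 37}

{10, 17, 20, 21, 23, 37}


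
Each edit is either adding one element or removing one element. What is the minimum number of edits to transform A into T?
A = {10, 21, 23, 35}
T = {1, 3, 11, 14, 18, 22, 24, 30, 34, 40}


Set A = {10, 21, 23, 35}
Set T = {1, 3, 11, 14, 18, 22, 24, 30, 34, 40}
Elements to remove from A (in A, not in T): {10, 21, 23, 35} → 4 removals
Elements to add to A (in T, not in A): {1, 3, 11, 14, 18, 22, 24, 30, 34, 40} → 10 additions
Total edits = 4 + 10 = 14

14


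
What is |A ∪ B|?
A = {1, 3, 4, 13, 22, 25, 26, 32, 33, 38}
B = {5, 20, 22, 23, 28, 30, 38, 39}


Set A = {1, 3, 4, 13, 22, 25, 26, 32, 33, 38}, |A| = 10
Set B = {5, 20, 22, 23, 28, 30, 38, 39}, |B| = 8
A ∩ B = {22, 38}, |A ∩ B| = 2
|A ∪ B| = |A| + |B| - |A ∩ B| = 10 + 8 - 2 = 16

16


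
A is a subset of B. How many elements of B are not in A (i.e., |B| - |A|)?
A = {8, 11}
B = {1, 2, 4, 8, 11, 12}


Set A = {8, 11}, |A| = 2
Set B = {1, 2, 4, 8, 11, 12}, |B| = 6
Since A ⊆ B: B \ A = {1, 2, 4, 12}
|B| - |A| = 6 - 2 = 4

4


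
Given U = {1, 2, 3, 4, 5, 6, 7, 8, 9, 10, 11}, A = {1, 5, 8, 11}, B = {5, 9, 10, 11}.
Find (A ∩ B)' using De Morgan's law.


U = {1, 2, 3, 4, 5, 6, 7, 8, 9, 10, 11}
A = {1, 5, 8, 11}, B = {5, 9, 10, 11}
A ∩ B = {5, 11}
(A ∩ B)' = U \ (A ∩ B) = {1, 2, 3, 4, 6, 7, 8, 9, 10}
Verification via A' ∪ B': A' = {2, 3, 4, 6, 7, 9, 10}, B' = {1, 2, 3, 4, 6, 7, 8}
A' ∪ B' = {1, 2, 3, 4, 6, 7, 8, 9, 10} ✓

{1, 2, 3, 4, 6, 7, 8, 9, 10}


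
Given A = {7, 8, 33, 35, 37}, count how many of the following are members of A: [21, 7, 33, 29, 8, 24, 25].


Set A = {7, 8, 33, 35, 37}
Candidates: [21, 7, 33, 29, 8, 24, 25]
Check each candidate:
21 ∉ A, 7 ∈ A, 33 ∈ A, 29 ∉ A, 8 ∈ A, 24 ∉ A, 25 ∉ A
Count of candidates in A: 3

3


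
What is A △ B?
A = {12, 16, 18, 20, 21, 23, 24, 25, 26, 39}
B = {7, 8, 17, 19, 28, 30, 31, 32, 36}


Set A = {12, 16, 18, 20, 21, 23, 24, 25, 26, 39}
Set B = {7, 8, 17, 19, 28, 30, 31, 32, 36}
A △ B = (A \ B) ∪ (B \ A)
Elements in A but not B: {12, 16, 18, 20, 21, 23, 24, 25, 26, 39}
Elements in B but not A: {7, 8, 17, 19, 28, 30, 31, 32, 36}
A △ B = {7, 8, 12, 16, 17, 18, 19, 20, 21, 23, 24, 25, 26, 28, 30, 31, 32, 36, 39}

{7, 8, 12, 16, 17, 18, 19, 20, 21, 23, 24, 25, 26, 28, 30, 31, 32, 36, 39}


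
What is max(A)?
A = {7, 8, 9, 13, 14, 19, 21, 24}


Set A = {7, 8, 9, 13, 14, 19, 21, 24}
Elements in ascending order: 7, 8, 9, 13, 14, 19, 21, 24
The largest element is 24.

24


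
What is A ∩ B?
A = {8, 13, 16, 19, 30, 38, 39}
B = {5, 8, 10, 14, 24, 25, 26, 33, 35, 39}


Set A = {8, 13, 16, 19, 30, 38, 39}
Set B = {5, 8, 10, 14, 24, 25, 26, 33, 35, 39}
A ∩ B includes only elements in both sets.
Check each element of A against B:
8 ✓, 13 ✗, 16 ✗, 19 ✗, 30 ✗, 38 ✗, 39 ✓
A ∩ B = {8, 39}

{8, 39}
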